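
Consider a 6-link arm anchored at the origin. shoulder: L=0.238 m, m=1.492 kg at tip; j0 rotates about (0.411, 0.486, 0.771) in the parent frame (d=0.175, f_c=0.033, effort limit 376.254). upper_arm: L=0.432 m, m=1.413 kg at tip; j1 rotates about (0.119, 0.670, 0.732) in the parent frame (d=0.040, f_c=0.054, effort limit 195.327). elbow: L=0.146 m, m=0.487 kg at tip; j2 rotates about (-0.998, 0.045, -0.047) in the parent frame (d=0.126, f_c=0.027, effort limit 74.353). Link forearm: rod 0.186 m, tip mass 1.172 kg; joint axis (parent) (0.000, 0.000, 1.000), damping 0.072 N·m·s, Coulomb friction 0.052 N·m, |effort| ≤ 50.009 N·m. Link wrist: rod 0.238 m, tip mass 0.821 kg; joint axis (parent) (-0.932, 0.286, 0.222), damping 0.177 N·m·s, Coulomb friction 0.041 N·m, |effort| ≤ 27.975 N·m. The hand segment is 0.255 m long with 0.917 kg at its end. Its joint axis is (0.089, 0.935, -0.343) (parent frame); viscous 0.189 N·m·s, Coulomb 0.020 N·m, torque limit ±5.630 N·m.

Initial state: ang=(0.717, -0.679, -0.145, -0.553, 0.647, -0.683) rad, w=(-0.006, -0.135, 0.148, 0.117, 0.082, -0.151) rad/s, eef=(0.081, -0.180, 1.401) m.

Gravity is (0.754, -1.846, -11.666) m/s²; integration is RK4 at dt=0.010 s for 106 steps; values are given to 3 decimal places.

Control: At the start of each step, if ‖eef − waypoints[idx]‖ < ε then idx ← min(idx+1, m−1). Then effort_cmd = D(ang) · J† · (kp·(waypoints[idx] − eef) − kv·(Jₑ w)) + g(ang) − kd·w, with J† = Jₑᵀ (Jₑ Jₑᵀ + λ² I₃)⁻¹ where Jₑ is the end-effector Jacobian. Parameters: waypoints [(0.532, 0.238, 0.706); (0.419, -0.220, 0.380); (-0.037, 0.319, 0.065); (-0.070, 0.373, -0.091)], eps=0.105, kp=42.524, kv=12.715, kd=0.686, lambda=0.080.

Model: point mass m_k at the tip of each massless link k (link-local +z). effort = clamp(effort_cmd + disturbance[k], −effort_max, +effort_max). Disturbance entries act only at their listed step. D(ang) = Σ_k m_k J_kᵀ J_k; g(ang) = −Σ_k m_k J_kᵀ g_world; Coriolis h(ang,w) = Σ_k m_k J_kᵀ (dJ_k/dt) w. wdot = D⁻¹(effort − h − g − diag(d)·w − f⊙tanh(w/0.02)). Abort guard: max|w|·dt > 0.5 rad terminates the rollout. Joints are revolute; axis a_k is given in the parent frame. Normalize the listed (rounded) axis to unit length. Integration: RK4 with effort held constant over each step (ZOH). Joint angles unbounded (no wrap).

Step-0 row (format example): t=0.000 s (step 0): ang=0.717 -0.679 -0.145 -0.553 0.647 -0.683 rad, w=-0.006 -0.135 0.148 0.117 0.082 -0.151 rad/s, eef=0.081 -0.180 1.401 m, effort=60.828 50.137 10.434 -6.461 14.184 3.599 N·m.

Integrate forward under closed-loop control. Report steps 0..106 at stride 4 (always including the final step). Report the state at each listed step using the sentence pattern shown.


t=0.040 s (step 4): ang=0.760 -0.711 -0.130 -0.531 0.714 -0.734 rad, w=1.936 -1.270 0.636 0.970 2.692 -1.704 rad/s, eef=0.092 -0.164 1.388 m, effort=30.207 28.871 8.622 -4.012 6.547 3.020 N·m.
t=0.080 s (step 8): ang=0.856 -0.766 -0.096 -0.487 0.836 -0.799 rad, w=2.703 -1.352 1.033 1.174 3.264 -1.471 rad/s, eef=0.130 -0.140 1.360 m, effort=8.370 13.457 8.247 -1.647 2.719 1.737 N·m.
t=0.120 s (step 12): ang=0.967 -0.812 -0.051 -0.441 0.968 -0.848 rad, w=2.804 -0.886 1.149 1.046 3.324 -0.962 rad/s, eef=0.181 -0.112 1.325 m, effort=-5.397 3.657 7.413 0.410 0.455 0.714 N·m.
t=0.160 s (step 16): ang=1.077 -0.836 -0.005 -0.405 1.099 -0.876 rad, w=2.662 -0.296 1.132 0.750 3.172 -0.458 rad/s, eef=0.238 -0.081 1.283 m, effort=-13.418 -1.986 6.242 2.028 -1.009 -0.033 N·m.
t=0.200 s (step 20): ang=1.180 -0.837 0.039 -0.382 1.220 -0.886 rad, w=2.503 0.177 1.076 0.409 2.887 -0.049 rad/s, eef=0.292 -0.048 1.238 m, effort=-18.130 -5.078 5.186 3.202 -1.983 -0.564 N·m.
t=0.240 s (step 24): ang=1.277 -0.823 0.080 -0.372 1.329 -0.882 rad, w=2.359 0.516 0.983 0.087 2.568 0.199 rad/s, eef=0.342 -0.016 1.190 m, effort=-21.181 -6.843 4.543 3.992 -2.644 -0.894 N·m.
t=0.280 s (step 28): ang=1.369 -0.798 0.117 -0.373 1.425 -0.870 rad, w=2.243 0.728 0.856 -0.126 2.239 0.410 rad/s, eef=0.385 0.015 1.141 m, effort=-23.090 -7.772 4.248 4.413 -3.074 -1.145 N·m.
t=0.320 s (step 32): ang=1.457 -0.766 0.148 -0.382 1.509 -0.852 rad, w=2.143 0.832 0.720 -0.282 1.940 0.499 rad/s, eef=0.421 0.044 1.094 m, effort=-24.365 -8.240 4.272 4.601 -3.341 -1.270 N·m.
t=0.360 s (step 36): ang=1.540 -0.732 0.174 -0.395 1.581 -0.831 rad, w=2.048 0.857 0.585 -0.373 1.676 0.531 rad/s, eef=0.450 0.070 1.049 m, effort=-25.059 -8.343 4.467 4.620 -3.493 -1.331 N·m.
t=0.400 s (step 40): ang=1.620 -0.698 0.195 -0.411 1.643 -0.810 rad, w=1.952 0.832 0.462 -0.408 1.448 0.525 rad/s, eef=0.474 0.093 1.008 m, effort=-25.240 -8.153 4.736 4.515 -3.573 -1.348 N·m.
t=0.440 s (step 44): ang=1.696 -0.666 0.212 -0.427 1.697 -0.789 rad, w=1.850 0.784 0.357 -0.404 1.253 0.498 rad/s, eef=0.493 0.112 0.971 m, effort=-25.018 -7.755 5.018 4.325 -3.611 -1.335 N·m.
t=0.480 s (step 48): ang=1.768 -0.635 0.224 -0.443 1.744 -0.770 rad, w=1.743 0.728 0.273 -0.375 1.086 0.460 rad/s, eef=0.508 0.130 0.937 m, effort=-24.514 -7.226 5.279 4.085 -3.628 -1.302 N·m.
t=0.520 s (step 52): ang=1.836 -0.607 0.234 -0.457 1.785 -0.753 rad, w=1.632 0.675 0.210 -0.333 0.942 0.416 rad/s, eef=0.519 0.145 0.907 m, effort=-23.832 -6.630 5.501 3.816 -3.638 -1.259 N·m.
t=0.560 s (step 56): ang=1.899 -0.581 0.241 -0.470 1.820 -0.737 rad, w=1.519 0.627 0.164 -0.285 0.817 0.372 rad/s, eef=0.529 0.158 0.881 m, effort=-23.051 -6.010 5.680 3.535 -3.651 -1.209 N·m.
t=0.600 s (step 60): ang=1.957 -0.557 0.247 -0.480 1.850 -0.723 rad, w=1.408 0.587 0.134 -0.238 0.707 0.329 rad/s, eef=0.536 0.169 0.858 m, effort=-22.223 -5.391 5.817 3.252 -3.669 -1.158 N·m.
t=0.640 s (step 64): ang=2.011 -0.534 0.252 -0.489 1.876 -0.711 rad, w=1.299 0.553 0.117 -0.195 0.611 0.289 rad/s, eef=0.541 0.179 0.838 m, effort=-21.382 -4.788 5.913 2.972 -3.695 -1.106 N·m.
t=0.680 s (step 68): ang=2.061 -0.513 0.257 -0.496 1.899 -0.700 rad, w=1.195 0.524 0.108 -0.156 0.526 0.252 rad/s, eef=0.545 0.188 0.820 m, effort=-20.547 -4.209 5.972 2.701 -3.730 -1.056 N·m.
t=0.720 s (step 72): ang=2.107 -0.492 0.261 -0.501 1.919 -0.691 rad, w=1.095 0.500 0.106 -0.123 0.451 0.219 rad/s, eef=0.548 0.195 0.804 m, effort=-19.731 -3.656 5.999 2.439 -3.773 -1.008 N·m.
t=0.760 s (step 76): ang=2.162 -0.475 0.259 -0.493 1.957 -0.683 rad, w=1.844 0.338 -0.226 0.734 1.661 0.229 rad/s, eef=0.548 0.194 0.786 m, effort=1.839 7.875 3.136 5.483 0.970 -1.581 N·m.
t=0.800 s (step 80): ang=2.247 -0.463 0.249 -0.448 2.037 -0.670 rad, w=2.321 0.293 -0.243 1.422 2.225 0.430 rad/s, eef=0.544 0.173 0.754 m, effort=-11.006 2.008 6.527 3.084 -1.696 -1.151 N·m.
t=0.840 s (step 84): ang=2.341 -0.449 0.244 -0.385 2.127 -0.651 rad, w=2.265 0.384 0.018 1.720 2.184 0.497 rad/s, eef=0.541 0.141 0.716 m, effort=-21.480 -3.583 8.778 1.029 -3.603 -0.795 N·m.
t=0.880 s (step 88): ang=2.424 -0.432 0.251 -0.314 2.209 -0.632 rad, w=1.861 0.493 0.357 1.775 1.909 0.430 rad/s, eef=0.539 0.106 0.673 m, effort=-27.589 -7.415 9.514 -0.816 -5.184 -0.557 N·m.
t=0.920 s (step 92): ang=2.488 -0.411 0.272 -0.245 2.279 -0.617 rad, w=1.318 0.546 0.670 1.688 1.580 0.300 rad/s, eef=0.538 0.071 0.630 m, effort=-29.106 -8.873 8.968 -2.303 -6.447 -0.474 N·m.
t=0.960 s (step 96): ang=2.529 -0.389 0.303 -0.180 2.336 -0.608 rad, w=0.773 0.539 0.897 1.525 1.285 0.184 rad/s, eef=0.536 0.040 0.589 m, effort=-27.575 -8.556 7.709 -3.311 -7.331 -0.543 N·m.
t=1.000 s (step 100): ang=2.551 -0.368 0.342 -0.123 2.382 -0.602 rad, w=0.303 0.478 1.027 1.336 1.050 0.108 rad/s, eef=0.532 0.012 0.553 m, effort=-24.668 -7.319 6.234 -3.865 -7.834 -0.708 N·m.
t=1.040 s (step 104): ang=2.555 -0.351 0.384 -0.073 2.421 -0.599 rad, w=-0.058 0.372 1.074 1.157 0.869 0.065 rad/s, eef=0.526 -0.013 0.523 m, effort=-21.509 -5.796 4.841 -4.079 -8.018 -0.908 N·m.
t=1.060 s (step 106): ang=2.552 -0.344 0.406 -0.051 2.437 -0.598 rad, w=-0.195 0.302 1.075 1.077 0.796 0.049 rad/s, eef=0.522 -0.024 0.509 m.


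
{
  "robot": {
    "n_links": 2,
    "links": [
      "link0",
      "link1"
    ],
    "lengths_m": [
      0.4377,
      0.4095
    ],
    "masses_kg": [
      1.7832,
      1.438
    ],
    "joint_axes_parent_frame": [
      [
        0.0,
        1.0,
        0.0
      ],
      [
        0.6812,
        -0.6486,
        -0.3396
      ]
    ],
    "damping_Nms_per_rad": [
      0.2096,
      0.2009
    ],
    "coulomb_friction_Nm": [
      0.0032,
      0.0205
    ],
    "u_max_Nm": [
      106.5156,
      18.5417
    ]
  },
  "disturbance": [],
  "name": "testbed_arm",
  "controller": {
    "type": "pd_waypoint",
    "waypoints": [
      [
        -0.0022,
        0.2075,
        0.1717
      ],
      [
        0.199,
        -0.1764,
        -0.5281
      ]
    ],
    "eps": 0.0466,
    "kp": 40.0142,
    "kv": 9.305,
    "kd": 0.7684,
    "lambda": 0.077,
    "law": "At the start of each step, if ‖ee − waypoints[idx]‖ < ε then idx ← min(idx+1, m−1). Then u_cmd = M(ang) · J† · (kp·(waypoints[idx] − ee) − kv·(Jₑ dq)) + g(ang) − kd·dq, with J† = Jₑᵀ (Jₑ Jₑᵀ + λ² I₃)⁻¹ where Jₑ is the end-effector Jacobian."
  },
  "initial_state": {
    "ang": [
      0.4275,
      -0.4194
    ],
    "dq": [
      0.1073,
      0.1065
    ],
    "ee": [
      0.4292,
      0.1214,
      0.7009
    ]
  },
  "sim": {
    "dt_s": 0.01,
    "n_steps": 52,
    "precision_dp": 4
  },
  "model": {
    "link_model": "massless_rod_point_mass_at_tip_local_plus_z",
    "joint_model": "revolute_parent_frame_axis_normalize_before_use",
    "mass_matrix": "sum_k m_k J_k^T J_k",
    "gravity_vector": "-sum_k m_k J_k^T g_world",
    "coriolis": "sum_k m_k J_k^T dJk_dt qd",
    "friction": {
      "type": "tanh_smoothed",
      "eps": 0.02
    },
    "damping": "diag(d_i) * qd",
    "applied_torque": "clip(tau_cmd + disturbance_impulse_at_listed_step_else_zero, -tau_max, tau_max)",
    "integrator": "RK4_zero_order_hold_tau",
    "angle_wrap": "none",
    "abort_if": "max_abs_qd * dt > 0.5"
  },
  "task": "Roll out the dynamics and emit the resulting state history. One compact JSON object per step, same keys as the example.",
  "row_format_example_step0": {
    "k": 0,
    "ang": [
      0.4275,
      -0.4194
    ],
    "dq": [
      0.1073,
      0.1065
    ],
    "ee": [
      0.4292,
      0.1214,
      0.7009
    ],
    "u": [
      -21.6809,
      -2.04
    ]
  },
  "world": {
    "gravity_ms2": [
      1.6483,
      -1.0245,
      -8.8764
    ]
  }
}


{"k":1,"ang":[0.4278,-0.4204],"dq":[-0.0555,-0.3109],"ee":[0.4295,0.1217,0.7006],"u":[-20.6264,-1.3193]}
{"k":2,"ang":[0.4265,-0.4253],"dq":[-0.1971,-0.6646],"ee":[0.4292,0.1231,0.7001],"u":[-19.6605,-0.7335]}
{"k":3,"ang":[0.4239,-0.4335],"dq":[-0.3204,-0.9649],"ee":[0.4284,0.1255,0.6994],"u":[-18.7733,-0.2568]}
{"k":4,"ang":[0.4202,-0.4444],"dq":[-0.4277,-1.2202],"ee":[0.4271,0.1287,0.6986],"u":[-17.9561,0.1314]}
{"k":5,"ang":[0.4154,-0.4577],"dq":[-0.5211,-1.4378],"ee":[0.4253,0.1325,0.6976],"u":[-17.2013,0.448]}
{"k":6,"ang":[0.4098,-0.473],"dq":[-0.6025,-1.6237],"ee":[0.4231,0.137,0.6965],"u":[-16.5018,0.707]}
{"k":7,"ang":[0.4034,-0.49],"dq":[-0.6735,-1.7831],"ee":[0.4206,0.1419,0.6953],"u":[-15.8513,0.9201]}
{"k":8,"ang":[0.3964,-0.5085],"dq":[-0.7355,-1.9201],"ee":[0.4176,0.1472,0.6939],"u":[-15.2445,1.0966]}
{"k":9,"ang":[0.3887,-0.5283],"dq":[-0.7896,-2.0384],"ee":[0.4143,0.1529,0.6924],"u":[-14.6763,1.2442]}
{"k":10,"ang":[0.3806,-0.5492],"dq":[-0.8367,-2.1409],"ee":[0.4107,0.1589,0.6908],"u":[-14.1425,1.3691]}
{"k":11,"ang":[0.372,-0.5711],"dq":[-0.8779,-2.2299],"ee":[0.4068,0.1651,0.689],"u":[-13.6392,1.4766]}
{"k":12,"ang":[0.3631,-0.5938],"dq":[-0.9138,-2.3075],"ee":[0.4026,0.1715,0.687],"u":[-13.1632,1.5708]}
{"k":13,"ang":[0.3538,-0.6172],"dq":[-0.9449,-2.3754],"ee":[0.3982,0.1781,0.6848],"u":[-12.7116,1.6549]}
{"k":14,"ang":[0.3442,-0.6412],"dq":[-0.972,-2.4348],"ee":[0.3935,0.1848,0.6825],"u":[-12.2816,1.7317]}
{"k":15,"ang":[0.3344,-0.6659],"dq":[-0.9953,-2.487],"ee":[0.3885,0.1916,0.68],"u":[-11.8711,1.8034]}
{"k":16,"ang":[0.3243,-0.6909],"dq":[-1.0153,-2.5328],"ee":[0.3833,0.1984,0.6773],"u":[-11.4781,1.8716]}
{"k":17,"ang":[0.3141,-0.7165],"dq":[-1.0324,-2.573],"ee":[0.378,0.2054,0.6743],"u":[-11.1008,1.9377]}
{"k":18,"ang":[0.3037,-0.7424],"dq":[-1.0467,-2.6082],"ee":[0.3724,0.2123,0.6712],"u":[-10.7377,2.0028]}
{"k":19,"ang":[0.2932,-0.7686],"dq":[-1.0586,-2.639],"ee":[0.3667,0.2193,0.6679],"u":[-10.3875,2.0677]}
{"k":20,"ang":[0.2825,-0.7951],"dq":[-1.0682,-2.6656],"ee":[0.3607,0.2262,0.6644],"u":[-10.0489,2.133]}
{"k":21,"ang":[0.2718,-0.8219],"dq":[-1.0758,-2.6886],"ee":[0.3547,0.2331,0.6606],"u":[-9.7209,2.1992]}
{"k":22,"ang":[0.261,-0.8489],"dq":[-1.0814,-2.7082],"ee":[0.3485,0.24,0.6566],"u":[-9.4026,2.2665]}
{"k":23,"ang":[0.2502,-0.876],"dq":[-1.0853,-2.7245],"ee":[0.3422,0.2467,0.6524],"u":[-9.0932,2.3351]}
{"k":24,"ang":[0.2393,-0.9034],"dq":[-1.0875,-2.7379],"ee":[0.3357,0.2535,0.6481],"u":[-8.7921,2.4053]}
{"k":25,"ang":[0.2285,-0.9308],"dq":[-1.0882,-2.7486],"ee":[0.3292,0.2601,0.6434],"u":[-8.4987,2.4769]}
{"k":26,"ang":[0.2176,-0.9583],"dq":[-1.0875,-2.7565],"ee":[0.3225,0.2666,0.6386],"u":[-8.2124,2.5501]}
{"k":27,"ang":[0.2067,-0.9859],"dq":[-1.0854,-2.762],"ee":[0.3158,0.273,0.6336],"u":[-7.9328,2.6246]}
{"k":28,"ang":[0.1959,-1.0135],"dq":[-1.0819,-2.765],"ee":[0.309,0.2792,0.6284],"u":[-7.6595,2.7004]}
{"k":29,"ang":[0.1851,-1.0412],"dq":[-1.0773,-2.7658],"ee":[0.3022,0.2854,0.623],"u":[-7.3923,2.7773]}
{"k":30,"ang":[0.1744,-1.0688],"dq":[-1.0714,-2.7643],"ee":[0.2953,0.2913,0.6174],"u":[-7.1308,2.8552]}
{"k":31,"ang":[0.1637,-1.0965],"dq":[-1.0644,-2.7607],"ee":[0.2883,0.2971,0.6116],"u":[-6.8749,2.9338]}
{"k":32,"ang":[0.1531,-1.124],"dq":[-1.0564,-2.7551],"ee":[0.2814,0.3028,0.6056],"u":[-6.6243,3.0129]}
{"k":33,"ang":[0.1426,-1.1515],"dq":[-1.0473,-2.7475],"ee":[0.2744,0.3083,0.5995],"u":[-6.3789,3.0922]}
{"k":34,"ang":[0.1321,-1.179],"dq":[-1.0372,-2.7381],"ee":[0.2674,0.3136,0.5932],"u":[-6.1386,3.1717]}
{"k":35,"ang":[0.1218,-1.2063],"dq":[-1.0261,-2.7268],"ee":[0.2604,0.3187,0.5868],"u":[-5.9033,3.2509]}
{"k":36,"ang":[0.1116,-1.2335],"dq":[-1.0141,-2.7138],"ee":[0.2535,0.3236,0.5802],"u":[-5.6729,3.3296]}
{"k":37,"ang":[0.1015,-1.2605],"dq":[-1.0012,-2.6991],"ee":[0.2465,0.3283,0.5735],"u":[-5.4474,3.4077]}
{"k":38,"ang":[0.0916,-1.2875],"dq":[-0.9874,-2.6827],"ee":[0.2396,0.3328,0.5667],"u":[-5.2267,3.4849]}
{"k":39,"ang":[0.0818,-1.3142],"dq":[-0.9727,-2.6649],"ee":[0.2327,0.3371,0.5597],"u":[-5.0108,3.5608]}
{"k":40,"ang":[0.0722,-1.3407],"dq":[-0.9572,-2.6456],"ee":[0.2259,0.3412,0.5527],"u":[-4.7997,3.6354]}
{"k":41,"ang":[0.0627,-1.3671],"dq":[-0.9409,-2.6249],"ee":[0.2191,0.3451,0.5456],"u":[-4.5933,3.7084]}
{"k":42,"ang":[0.0534,-1.3932],"dq":[-0.9239,-2.6029],"ee":[0.2124,0.3488,0.5384],"u":[-4.3918,3.7796]}
{"k":43,"ang":[0.0442,-1.4191],"dq":[-0.906,-2.5796],"ee":[0.2058,0.3523,0.5311],"u":[-4.1949,3.8487]}
{"k":44,"ang":[0.0352,-1.4448],"dq":[-0.8874,-2.5551],"ee":[0.1992,0.3556,0.5238],"u":[-4.0029,3.9157]}
{"k":45,"ang":[0.0265,-1.4702],"dq":[-0.8681,-2.5296],"ee":[0.1928,0.3587,0.5164],"u":[-3.8156,3.9802]}
{"k":46,"ang":[0.0179,-1.4954],"dq":[-0.8481,-2.503],"ee":[0.1864,0.3616,0.509],"u":[-3.6332,4.0423]}
{"k":47,"ang":[0.0095,-1.5203],"dq":[-0.8274,-2.4755],"ee":[0.1801,0.3642,0.5015],"u":[-3.4555,4.1016]}
{"k":48,"ang":[0.0013,-1.5449],"dq":[-0.8061,-2.447],"ee":[0.1739,0.3667,0.4941],"u":[-3.2826,4.1581]}
{"k":49,"ang":[-0.0066,-1.5692],"dq":[-0.7841,-2.4177],"ee":[0.1678,0.369,0.4866],"u":[-3.1145,4.2117]}
{"k":50,"ang":[-0.0143,-1.5932],"dq":[-0.7615,-2.3877],"ee":[0.1618,0.3711,0.4792],"u":[-2.9512,4.2623]}
{"k":51,"ang":[-0.0218,-1.617],"dq":[-0.7383,-2.357],"ee":[0.156,0.373,0.4717],"u":[-2.7927,4.3097]}
{"k":52,"ang":[-0.0291,-1.6404],"dq":[-0.7145,-2.3257],"ee":[0.1502,0.3747,0.4643]}


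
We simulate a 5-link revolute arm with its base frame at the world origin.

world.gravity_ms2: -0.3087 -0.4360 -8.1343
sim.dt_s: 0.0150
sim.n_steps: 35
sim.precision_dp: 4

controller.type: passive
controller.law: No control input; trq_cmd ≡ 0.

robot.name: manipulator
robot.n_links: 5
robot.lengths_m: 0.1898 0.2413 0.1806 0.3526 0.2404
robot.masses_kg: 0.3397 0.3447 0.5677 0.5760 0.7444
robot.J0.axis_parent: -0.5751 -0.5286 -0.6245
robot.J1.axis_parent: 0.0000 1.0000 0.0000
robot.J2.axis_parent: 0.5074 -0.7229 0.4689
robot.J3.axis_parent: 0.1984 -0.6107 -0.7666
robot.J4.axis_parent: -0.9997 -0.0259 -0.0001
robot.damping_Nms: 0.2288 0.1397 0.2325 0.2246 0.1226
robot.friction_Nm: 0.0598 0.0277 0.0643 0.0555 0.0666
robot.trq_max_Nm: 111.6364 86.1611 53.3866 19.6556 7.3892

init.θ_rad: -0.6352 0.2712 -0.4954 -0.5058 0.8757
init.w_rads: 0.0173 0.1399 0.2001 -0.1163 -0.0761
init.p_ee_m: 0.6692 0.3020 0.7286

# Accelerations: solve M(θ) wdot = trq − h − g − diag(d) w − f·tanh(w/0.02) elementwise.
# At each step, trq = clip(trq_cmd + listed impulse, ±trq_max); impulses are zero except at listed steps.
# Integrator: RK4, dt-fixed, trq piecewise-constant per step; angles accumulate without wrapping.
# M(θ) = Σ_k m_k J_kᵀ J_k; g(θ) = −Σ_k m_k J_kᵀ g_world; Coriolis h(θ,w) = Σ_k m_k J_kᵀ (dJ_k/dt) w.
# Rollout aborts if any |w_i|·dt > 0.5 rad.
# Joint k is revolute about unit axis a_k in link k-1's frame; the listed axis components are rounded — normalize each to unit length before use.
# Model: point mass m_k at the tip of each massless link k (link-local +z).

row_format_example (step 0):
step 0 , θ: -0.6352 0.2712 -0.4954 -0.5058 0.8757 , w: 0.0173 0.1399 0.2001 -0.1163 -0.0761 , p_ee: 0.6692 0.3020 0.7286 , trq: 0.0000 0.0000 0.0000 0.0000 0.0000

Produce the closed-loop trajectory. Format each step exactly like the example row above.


step 1 , θ: -0.6378 0.2710 -0.4962 -0.5051 0.8759 , w: -0.3359 -0.1231 -0.2263 0.0984 0.0688 , p_ee: 0.6697 0.3021 0.7279 , trq: 0.0000 0.0000 0.0000 0.0000 0.0000
step 2 , θ: -0.6449 0.2680 -0.5013 -0.5038 0.8775 , w: -0.6094 -0.2615 -0.4439 0.0640 0.1473 , p_ee: 0.6703 0.3028 0.7258 , trq: 0.0000 0.0000 0.0000 0.0000 0.0000
step 3 , θ: -0.6559 0.2634 -0.5093 -0.5032 0.8803 , w: -0.8513 -0.3556 -0.6135 0.0243 0.2305 , p_ee: 0.6710 0.3041 0.7224 , trq: 0.0000 0.0000 0.0000 0.0000 0.0000
step 4 , θ: -0.6704 0.2575 -0.5196 -0.5030 0.8844 , w: -1.0724 -0.4224 -0.7690 0.0315 0.3253 , p_ee: 0.6718 0.3059 0.7178 , trq: 0.0000 0.0000 0.0000 0.0000 0.0000
step 5 , θ: -0.6880 0.2508 -0.5321 -0.5028 0.8898 , w: -1.2814 -0.4707 -0.9035 0.0362 0.4076 , p_ee: 0.6727 0.3083 0.7120 , trq: 0.0000 0.0000 0.0000 0.0000 0.0000
step 6 , θ: -0.7088 0.2434 -0.5465 -0.5025 0.8964 , w: -1.4850 -0.5092 -1.0251 0.0383 0.4716 , p_ee: 0.6738 0.3113 0.7050 , trq: 0.0000 0.0000 0.0000 0.0000 0.0000
step 7 , θ: -0.7326 0.2355 -0.5626 -0.5021 0.9037 , w: -1.6886 -0.5439 -1.1396 0.0377 0.5124 , p_ee: 0.6750 0.3148 0.6968 , trq: 0.0000 0.0000 0.0000 0.0000 0.0000
step 8 , θ: -0.7595 0.2271 -0.5805 -0.5017 0.9115 , w: -1.8964 -0.5798 -1.2499 0.0308 0.5252 , p_ee: 0.6763 0.3190 0.6875 , trq: 0.0000 0.0000 0.0000 0.0000 0.0000
step 9 , θ: -0.7895 0.2181 -0.6001 -0.5013 0.9193 , w: -2.1111 -0.6207 -1.3642 0.0344 0.5128 , p_ee: 0.6778 0.3237 0.6771 , trq: 0.0000 0.0000 0.0000 0.0000 0.0000
step 10 , θ: -0.8229 0.2085 -0.6215 -0.5007 0.9267 , w: -2.3353 -0.6697 -1.4860 0.0540 0.4744 , p_ee: 0.6794 0.3290 0.6657 , trq: 0.0000 0.0000 0.0000 0.0000 0.0000
step 11 , θ: -0.8596 0.1980 -0.6447 -0.4996 0.9334 , w: -2.5709 -0.7299 -1.6170 0.0897 0.4078 , p_ee: 0.6810 0.3350 0.6533 , trq: 0.0000 0.0000 0.0000 0.0000 0.0000
step 12 , θ: -0.9001 0.1865 -0.6700 -0.4979 0.9388 , w: -2.8196 -0.8042 -1.7580 0.1388 0.3100 , p_ee: 0.6828 0.3416 0.6399 , trq: 0.0000 0.0000 0.0000 0.0000 0.0000
step 13 , θ: -0.9443 0.1738 -0.6975 -0.4954 0.9425 , w: -3.0824 -0.8962 -1.9094 0.1954 0.1779 , p_ee: 0.6846 0.3488 0.6256 , trq: 0.0000 0.0000 0.0000 0.0000 0.0000
step 14 , θ: -0.9926 0.1595 -0.7274 -0.4920 0.9440 , w: -3.3593 -1.0080 -2.0710 0.2571 0.0131 , p_ee: 0.6864 0.3567 0.6104 , trq: 0.0000 0.0000 0.0000 0.0000 0.0000
step 15 , θ: -1.0451 0.1435 -0.7597 -0.4874 0.9431 , w: -3.6462 -1.1287 -2.2415 0.3676 -0.1269 , p_ee: 0.6881 0.3654 0.5944 , trq: 0.0000 0.0000 0.0000 0.0000 0.0000
step 16 , θ: -1.1021 0.1255 -0.7947 -0.4812 0.9399 , w: -3.9475 -1.2800 -2.4221 0.4514 -0.3084 , p_ee: 0.6897 0.3747 0.5776 , trq: 0.0000 0.0000 0.0000 0.0000 0.0000
step 17 , θ: -1.1636 0.1049 -0.8324 -0.4740 0.9336 , w: -4.2584 -1.4641 -2.6098 0.4952 -0.5351 , p_ee: 0.6911 0.3848 0.5601 , trq: 0.0000 0.0000 0.0000 0.0000 0.0000
step 18 , θ: -1.2298 0.0814 -0.8730 -0.4665 0.9236 , w: -4.5721 -1.6789 -2.7995 0.4946 -0.7973 , p_ee: 0.6922 0.3955 0.5419 , trq: 0.0000 0.0000 0.0000 0.0000 0.0000
step 19 , θ: -1.3007 0.0544 -0.9164 -0.4594 0.9096 , w: -4.8807 -1.9205 -2.9835 0.4454 -1.0822 , p_ee: 0.6931 0.4069 0.5232 , trq: 0.0000 0.0000 0.0000 0.0000 0.0000
step 20 , θ: -1.3762 0.0237 -0.9624 -0.4534 0.8911 , w: -5.1761 -2.1838 -3.1528 0.3462 -1.3740 , p_ee: 0.6937 0.4188 0.5038 , trq: 0.0000 0.0000 0.0000 0.0000 0.0000
step 21 , θ: -1.4559 -0.0112 -1.0108 -0.4493 0.8684 , w: -5.4510 -2.4627 -3.2983 0.2007 -1.6550 , p_ee: 0.6941 0.4312 0.4839 , trq: 0.0000 0.0000 0.0000 0.0000 0.0000
step 22 , θ: -1.5396 -0.0503 -1.0612 -0.4476 0.8416 , w: -5.6997 -2.7513 -3.4133 0.0231 -1.9051 , p_ee: 0.6942 0.4439 0.4633 , trq: 0.0000 0.0000 0.0000 0.0000 0.0000
step 23 , θ: -1.6268 -0.0937 -1.1132 -0.4483 0.8116 , w: -5.9163 -3.0397 -3.5189 -0.0742 -2.0768 , p_ee: 0.6940 0.4568 0.4420 , trq: 0.0000 0.0000 0.0000 0.0000 0.0000
step 24 , θ: -1.7169 -0.1415 -1.1666 -0.4498 0.7796 , w: -6.1009 -3.3291 -3.5981 -0.1407 -2.1797 , p_ee: 0.6936 0.4699 0.4199 , trq: 0.0000 0.0000 0.0000 0.0000 0.0000
step 25 , θ: -1.8096 -0.1936 -1.2208 -0.4528 0.7465 , w: -6.2564 -3.6217 -3.6185 -0.2676 -2.2360 , p_ee: 0.6930 0.4829 0.3969 , trq: 0.0000 0.0000 0.0000 0.0000 0.0000
step 26 , θ: -1.9045 -0.2501 -1.2749 -0.4579 0.7129 , w: -6.3839 -3.9142 -3.5831 -0.4195 -2.2312 , p_ee: 0.6923 0.4959 0.3730 , trq: 0.0000 0.0000 0.0000 0.0000 0.0000
step 27 , θ: -2.0010 -0.3110 -1.3280 -0.4654 0.6799 , w: -6.4857 -4.2037 -3.4941 -0.5695 -2.1593 , p_ee: 0.6915 0.5087 0.3482 , trq: 0.0000 0.0000 0.0000 0.0000 0.0000
step 28 , θ: -2.0989 -0.3762 -1.3794 -0.4749 0.6484 , w: -6.5649 -4.4874 -3.3523 -0.6998 -2.0213 , p_ee: 0.6907 0.5211 0.3223 , trq: 0.0000 0.0000 0.0000 0.0000 0.0000
step 29 , θ: -2.1979 -0.4456 -1.4283 -0.4862 0.6195 , w: -6.6252 -4.7612 -3.1562 -0.7992 -1.8237 , p_ee: 0.6900 0.5333 0.2953 , trq: 0.0000 0.0000 0.0000 0.0000 0.0000
step 30 , θ: -2.2976 -0.5189 -1.4738 -0.4987 0.5940 , w: -6.6707 -5.0188 -2.9017 -0.8614 -1.5768 , p_ee: 0.6894 0.5450 0.2671 , trq: 0.0000 0.0000 0.0000 0.0000 0.0000
step 31 , θ: -2.3979 -0.5960 -1.5151 -0.5119 0.5724 , w: -6.7056 -5.2513 -2.5832 -0.8828 -1.2926 , p_ee: 0.6891 0.5563 0.2378 , trq: 0.0000 0.0000 0.0000 0.0000 0.0000
step 32 , θ: -2.4988 -0.6763 -1.5510 -0.5250 0.5553 , w: -6.7343 -5.4467 -2.1934 -0.8603 -0.9833 , p_ee: 0.6891 0.5671 0.2071 , trq: 0.0000 0.0000 0.0000 0.0000 0.0000
step 33 , θ: -2.6000 -0.7591 -1.5805 -0.5374 0.5430 , w: -6.7601 -5.5893 -1.7242 -0.7919 -0.6598 , p_ee: 0.6896 0.5775 0.1750 , trq: 0.0000 0.0000 0.0000 0.0000 0.0000
step 34 , θ: -2.7016 -0.8436 -1.6023 -0.5485 0.5355 , w: -6.7850 -5.6597 -1.1671 -0.6764 -0.3313 , p_ee: 0.6906 0.5872 0.1414 , trq: 0.0000 0.0000 0.0000 0.0000 0.0000
step 35 , θ: -2.8035 -0.9285 -1.6150 -0.5575 0.5330 , w: -6.8085 -5.6353 -0.5110 -0.5240 -0.0128 , p_ee: 0.6922 0.5963 0.1061


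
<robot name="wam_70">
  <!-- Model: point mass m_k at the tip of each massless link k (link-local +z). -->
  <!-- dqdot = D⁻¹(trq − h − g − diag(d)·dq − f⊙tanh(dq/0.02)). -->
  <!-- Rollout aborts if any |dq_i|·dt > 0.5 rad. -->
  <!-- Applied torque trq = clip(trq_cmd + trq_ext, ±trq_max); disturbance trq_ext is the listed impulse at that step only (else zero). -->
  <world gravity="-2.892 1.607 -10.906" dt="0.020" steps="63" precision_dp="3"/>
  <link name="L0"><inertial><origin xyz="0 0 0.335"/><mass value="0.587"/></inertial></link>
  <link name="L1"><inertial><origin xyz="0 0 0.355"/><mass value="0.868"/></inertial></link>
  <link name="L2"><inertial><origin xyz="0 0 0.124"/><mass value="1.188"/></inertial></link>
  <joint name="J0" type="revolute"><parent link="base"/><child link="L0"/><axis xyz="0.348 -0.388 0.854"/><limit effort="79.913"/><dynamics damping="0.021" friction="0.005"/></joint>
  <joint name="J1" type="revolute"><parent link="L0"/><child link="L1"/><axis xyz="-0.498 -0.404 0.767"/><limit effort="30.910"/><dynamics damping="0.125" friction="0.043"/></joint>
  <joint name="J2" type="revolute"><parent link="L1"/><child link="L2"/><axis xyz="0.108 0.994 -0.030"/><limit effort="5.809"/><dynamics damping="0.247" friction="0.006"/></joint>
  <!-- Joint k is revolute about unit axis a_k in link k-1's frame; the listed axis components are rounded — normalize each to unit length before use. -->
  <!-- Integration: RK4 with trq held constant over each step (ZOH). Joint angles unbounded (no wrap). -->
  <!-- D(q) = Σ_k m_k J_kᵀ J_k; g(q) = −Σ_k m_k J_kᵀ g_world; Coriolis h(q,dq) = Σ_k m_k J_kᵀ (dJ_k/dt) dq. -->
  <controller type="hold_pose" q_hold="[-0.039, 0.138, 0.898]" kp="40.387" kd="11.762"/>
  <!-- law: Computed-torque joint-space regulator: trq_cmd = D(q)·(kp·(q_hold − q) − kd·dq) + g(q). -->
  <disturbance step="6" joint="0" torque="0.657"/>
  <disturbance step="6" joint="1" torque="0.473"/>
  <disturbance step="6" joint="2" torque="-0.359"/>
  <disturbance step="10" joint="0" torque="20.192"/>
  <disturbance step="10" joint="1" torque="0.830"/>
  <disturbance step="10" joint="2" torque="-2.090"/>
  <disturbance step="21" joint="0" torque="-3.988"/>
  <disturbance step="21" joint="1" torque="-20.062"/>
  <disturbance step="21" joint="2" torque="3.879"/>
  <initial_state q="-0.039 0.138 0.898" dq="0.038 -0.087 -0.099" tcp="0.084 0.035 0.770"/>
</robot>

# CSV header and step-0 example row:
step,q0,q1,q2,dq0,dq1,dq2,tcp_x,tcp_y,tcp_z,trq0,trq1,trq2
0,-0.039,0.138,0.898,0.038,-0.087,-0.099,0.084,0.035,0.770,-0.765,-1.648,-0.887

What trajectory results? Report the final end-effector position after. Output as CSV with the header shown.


step,q0,q1,q2,dq0,dq1,dq2,tcp_x,tcp_y,tcp_z,trq0,trq1,trq2
1,-0.038,0.137,0.897,0.033,-0.055,-0.032,0.084,0.034,0.770,-0.737,-1.681,-0.893
2,-0.038,0.136,0.896,0.026,-0.034,-0.003,0.084,0.034,0.770,-0.712,-1.708,-0.896
3,-0.037,0.135,0.896,0.019,-0.019,0.005,0.084,0.034,0.770,-0.691,-1.730,-0.896
4,-0.037,0.135,0.897,0.013,-0.009,0.005,0.084,0.034,0.770,-0.673,-1.746,-0.896
5,-0.037,0.135,0.897,0.008,-0.003,0.004,0.084,0.033,0.770,-0.659,-1.757,-0.896
6,-0.037,0.135,0.897,0.004,0.000,0.002,0.084,0.033,0.770,0.010,-1.291,-1.255
7,-0.036,0.135,0.893,0.008,0.011,-0.318,0.083,0.033,0.770,-0.798,-1.884,-0.815
8,-0.036,0.135,0.889,0.013,0.019,-0.148,0.083,0.034,0.771,-0.763,-1.866,-0.837
9,-0.036,0.136,0.887,0.012,0.019,-0.063,0.082,0.034,0.771,-0.733,-1.849,-0.850
10,-0.036,0.136,0.886,0.009,0.015,-0.021,0.082,0.034,0.771,19.484,-1.004,-2.949
11,-0.023,0.136,0.886,1.254,0.026,0.007,0.078,0.031,0.772,-5.634,-2.055,-0.346
12,-0.001,0.137,0.886,0.941,0.039,-0.022,0.071,0.027,0.773,-4.809,-2.074,-0.421
13,0.015,0.138,0.885,0.686,0.039,-0.021,0.065,0.024,0.773,-4.104,-2.062,-0.492
14,0.027,0.138,0.885,0.480,0.032,-0.013,0.061,0.021,0.774,-3.501,-2.036,-0.556
15,0.035,0.139,0.885,0.313,0.023,-0.007,0.059,0.020,0.774,-2.989,-2.004,-0.611
16,0.040,0.139,0.885,0.179,0.014,-0.001,0.057,0.019,0.774,-2.553,-1.972,-0.659
17,0.042,0.140,0.885,0.073,0.007,0.003,0.056,0.018,0.774,-2.184,-1.944,-0.700
18,0.043,0.140,0.885,-0.011,0.002,0.006,0.056,0.018,0.774,-1.874,-1.922,-0.734
19,0.042,0.140,0.885,-0.074,-0.001,0.009,0.056,0.018,0.774,-1.615,-1.904,-0.763
20,0.040,0.140,0.885,-0.123,-0.002,0.011,0.057,0.019,0.774,-1.398,-1.890,-0.787
21,0.037,0.140,0.885,-0.158,-0.003,0.011,0.058,0.020,0.774,-5.206,-21.941,3.072
22,0.033,0.119,0.899,-0.247,-2.056,1.255,0.064,0.015,0.772,-0.055,3.089,-1.758
23,0.027,0.083,0.916,-0.338,-1.588,0.552,0.075,0.006,0.769,-0.045,2.373,-1.605
24,0.020,0.055,0.924,-0.361,-1.172,0.240,0.083,-0.000,0.768,-0.067,1.752,-1.495
25,0.013,0.035,0.927,-0.349,-0.822,0.100,0.089,-0.005,0.766,-0.102,1.218,-1.410
26,0.006,0.022,0.929,-0.320,-0.535,0.036,0.093,-0.007,0.765,-0.143,0.761,-1.339
27,0.000,0.013,0.929,-0.286,-0.305,0.007,0.096,-0.008,0.765,-0.184,0.371,-1.280
28,-0.005,0.009,0.929,-0.250,-0.122,-0.005,0.099,-0.009,0.764,-0.222,0.037,-1.229
29,-0.010,0.008,0.929,-0.217,0.018,-0.013,0.100,-0.008,0.764,-0.257,-0.245,-1.186
30,-0.014,0.009,0.928,-0.188,0.115,-0.030,0.101,-0.007,0.764,-0.289,-0.469,-1.149
31,-0.017,0.012,0.928,-0.163,0.187,-0.039,0.101,-0.006,0.764,-0.318,-0.659,-1.118
32,-0.020,0.016,0.927,-0.141,0.240,-0.045,0.102,-0.004,0.764,-0.344,-0.822,-1.091
33,-0.023,0.022,0.926,-0.122,0.276,-0.049,0.101,-0.002,0.765,-0.368,-0.961,-1.068
34,-0.025,0.027,0.925,-0.105,0.299,-0.051,0.101,0.000,0.765,-0.389,-1.080,-1.048
35,-0.027,0.034,0.924,-0.091,0.312,-0.052,0.101,0.002,0.765,-0.409,-1.181,-1.031
36,-0.029,0.040,0.923,-0.078,0.317,-0.052,0.100,0.005,0.765,-0.427,-1.267,-1.016
37,-0.030,0.046,0.922,-0.067,0.315,-0.051,0.099,0.007,0.766,-0.444,-1.341,-1.004
38,-0.032,0.052,0.921,-0.058,0.309,-0.050,0.099,0.009,0.766,-0.460,-1.403,-0.992
39,-0.033,0.058,0.920,-0.050,0.299,-0.048,0.098,0.011,0.766,-0.475,-1.456,-0.983
40,-0.034,0.064,0.919,-0.042,0.287,-0.046,0.097,0.013,0.766,-0.488,-1.501,-0.975
41,-0.034,0.070,0.918,-0.036,0.273,-0.044,0.096,0.014,0.767,-0.500,-1.539,-0.968
42,-0.035,0.075,0.917,-0.031,0.258,-0.042,0.095,0.016,0.767,-0.512,-1.571,-0.961
43,-0.036,0.080,0.916,-0.026,0.242,-0.040,0.095,0.018,0.767,-0.522,-1.599,-0.956
44,-0.036,0.085,0.916,-0.022,0.226,-0.037,0.094,0.019,0.767,-0.531,-1.621,-0.951
45,-0.036,0.089,0.915,-0.018,0.210,-0.035,0.093,0.020,0.767,-0.540,-1.641,-0.947
46,-0.037,0.093,0.914,-0.015,0.194,-0.034,0.093,0.022,0.768,-0.547,-1.657,-0.944
47,-0.037,0.097,0.914,-0.013,0.179,-0.032,0.092,0.023,0.768,-0.554,-1.670,-0.940
48,-0.037,0.100,0.913,-0.011,0.165,-0.030,0.091,0.024,0.768,-0.560,-1.682,-0.938
49,-0.037,0.104,0.912,-0.009,0.151,-0.029,0.091,0.025,0.768,-0.565,-1.691,-0.935
50,-0.038,0.106,0.912,-0.007,0.138,-0.027,0.090,0.025,0.768,-0.569,-1.699,-0.933
51,-0.038,0.109,0.911,-0.006,0.126,-0.026,0.090,0.026,0.768,-0.573,-1.705,-0.931
52,-0.038,0.112,0.911,-0.005,0.115,-0.025,0.089,0.027,0.768,-0.577,-1.710,-0.930
53,-0.038,0.114,0.910,-0.004,0.104,-0.024,0.089,0.028,0.768,-0.580,-1.715,-0.928
54,-0.038,0.116,0.910,-0.003,0.094,-0.023,0.089,0.028,0.768,-0.582,-1.718,-0.927
55,-0.038,0.117,0.909,-0.002,0.085,-0.022,0.088,0.029,0.769,-0.584,-1.721,-0.926
56,-0.038,0.119,0.909,-0.002,0.077,-0.021,0.088,0.029,0.769,-0.586,-1.723,-0.925
57,-0.038,0.121,0.909,-0.002,0.069,-0.020,0.088,0.030,0.769,-0.588,-1.725,-0.924
58,-0.038,0.122,0.908,-0.001,0.062,-0.020,0.087,0.030,0.769,-0.589,-1.726,-0.923
59,-0.038,0.123,0.908,-0.001,0.056,-0.019,0.087,0.030,0.769,-0.590,-1.728,-0.922
60,-0.038,0.124,0.907,-0.001,0.050,-0.018,0.087,0.031,0.769,-0.591,-1.729,-0.921
61,-0.038,0.125,0.907,-0.001,0.045,-0.018,0.087,0.031,0.769,-0.592,-1.729,-0.921
62,-0.038,0.126,0.907,-0.001,0.040,-0.017,0.087,0.031,0.769,-0.593,-1.730,-0.920
63,-0.038,0.127,0.906,-0.000,0.036,-0.017,0.086,0.031,0.769,,,
# final tcp position (m): 0.086 0.031 0.769


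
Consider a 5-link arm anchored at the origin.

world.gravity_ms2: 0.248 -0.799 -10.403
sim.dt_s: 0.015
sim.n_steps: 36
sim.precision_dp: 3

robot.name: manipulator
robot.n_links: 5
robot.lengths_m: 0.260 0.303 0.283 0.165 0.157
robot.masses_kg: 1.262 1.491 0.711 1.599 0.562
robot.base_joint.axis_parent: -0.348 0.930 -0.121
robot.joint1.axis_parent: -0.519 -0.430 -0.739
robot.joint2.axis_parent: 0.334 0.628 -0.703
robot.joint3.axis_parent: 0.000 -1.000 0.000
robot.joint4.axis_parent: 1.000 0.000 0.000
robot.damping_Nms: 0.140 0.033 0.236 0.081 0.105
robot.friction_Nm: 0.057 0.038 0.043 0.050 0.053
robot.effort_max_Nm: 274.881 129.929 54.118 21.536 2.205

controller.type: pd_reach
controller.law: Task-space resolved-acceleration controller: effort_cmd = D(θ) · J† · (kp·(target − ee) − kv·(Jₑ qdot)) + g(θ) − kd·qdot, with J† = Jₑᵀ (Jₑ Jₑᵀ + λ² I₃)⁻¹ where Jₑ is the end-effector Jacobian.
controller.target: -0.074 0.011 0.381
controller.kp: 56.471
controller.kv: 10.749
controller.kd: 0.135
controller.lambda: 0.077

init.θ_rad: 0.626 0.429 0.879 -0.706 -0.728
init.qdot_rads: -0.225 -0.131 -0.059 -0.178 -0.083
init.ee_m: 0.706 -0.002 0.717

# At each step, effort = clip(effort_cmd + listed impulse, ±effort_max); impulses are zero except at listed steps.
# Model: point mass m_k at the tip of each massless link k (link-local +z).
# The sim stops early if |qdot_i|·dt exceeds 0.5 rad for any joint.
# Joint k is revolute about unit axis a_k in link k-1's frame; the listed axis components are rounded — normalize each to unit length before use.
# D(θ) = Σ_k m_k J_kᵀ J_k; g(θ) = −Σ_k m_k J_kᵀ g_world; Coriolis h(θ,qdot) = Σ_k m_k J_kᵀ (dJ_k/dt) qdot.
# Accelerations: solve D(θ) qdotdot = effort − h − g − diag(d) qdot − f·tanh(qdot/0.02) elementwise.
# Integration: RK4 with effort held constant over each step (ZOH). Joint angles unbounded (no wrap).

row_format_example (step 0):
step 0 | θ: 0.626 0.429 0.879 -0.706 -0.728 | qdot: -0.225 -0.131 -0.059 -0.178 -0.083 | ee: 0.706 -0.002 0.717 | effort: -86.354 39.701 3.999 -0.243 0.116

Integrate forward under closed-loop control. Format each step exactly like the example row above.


step 1 | θ: 0.621 0.436 0.880 -0.727 -0.739 | qdot: -0.381 1.070 0.231 -2.556 -1.370 | ee: 0.700 -0.003 0.716 | effort: -74.919 34.274 3.062 0.379 0.270
step 2 | θ: 0.615 0.459 0.885 -0.779 -0.765 | qdot: -0.520 1.995 0.418 -4.396 -1.935 | ee: 0.686 -0.004 0.713 | effort: -62.332 28.682 2.499 0.532 0.295
step 3 | θ: 0.606 0.495 0.893 -0.855 -0.795 | qdot: -0.630 2.685 0.585 -5.706 -2.046 | ee: 0.666 -0.006 0.709 | effort: -49.847 23.270 2.063 0.486 0.269
step 4 | θ: 0.596 0.539 0.903 -0.947 -0.825 | qdot: -0.706 3.188 0.776 -6.554 -1.876 | ee: 0.640 -0.008 0.704 | effort: -38.322 18.304 1.593 0.427 0.227
step 5 | θ: 0.585 0.589 0.917 -1.049 -0.850 | qdot: -0.749 3.547 1.014 -7.023 -1.544 | ee: 0.610 -0.009 0.699 | effort: -28.196 13.906 1.023 0.458 0.184
step 6 | θ: 0.574 0.644 0.934 -1.156 -0.871 | qdot: -0.762 3.798 1.307 -7.191 -1.129 | ee: 0.576 -0.011 0.693 | effort: -19.605 10.075 0.346 0.615 0.137
step 7 | θ: 0.563 0.703 0.956 -1.263 -0.884 | qdot: -0.748 3.966 1.652 -7.119 -0.680 | ee: 0.540 -0.012 0.686 | effort: -12.522 6.741 -0.406 0.890 0.082
step 8 | θ: 0.552 0.763 0.984 -1.368 -0.891 | qdot: -0.712 4.067 2.042 -6.853 -0.227 | ee: 0.502 -0.012 0.679 | effort: -6.847 3.811 -1.196 1.256 0.012
step 9 | θ: 0.542 0.824 1.018 -1.468 -0.891 | qdot: -0.656 4.113 2.471 -6.420 0.161 | ee: 0.463 -0.012 0.672 | effort: -2.551 1.172 -1.952 1.669 -0.065
step 10 | θ: 0.532 0.886 1.058 -1.560 -0.887 | qdot: -0.583 4.109 2.933 -5.847 0.416 | ee: 0.423 -0.012 0.663 | effort: 0.349 -1.258 -2.606 2.088 -0.137
step 11 | θ: 0.524 0.947 1.105 -1.642 -0.879 | qdot: -0.504 4.048 3.367 -5.184 0.697 | ee: 0.384 -0.010 0.654 | effort: 2.321 -3.391 -3.277 2.484 -0.238
step 12 | θ: 0.517 1.007 1.159 -1.715 -0.866 | qdot: -0.422 3.936 3.752 -4.456 0.961 | ee: 0.345 -0.008 0.645 | effort: 3.467 -5.278 -3.936 2.829 -0.355
step 13 | θ: 0.511 1.065 1.217 -1.776 -0.850 | qdot: -0.340 3.776 4.066 -3.693 1.183 | ee: 0.307 -0.005 0.635 | effort: 3.908 -6.947 -4.563 3.106 -0.478
step 14 | θ: 0.507 1.120 1.280 -1.826 -0.831 | qdot: -0.260 3.573 4.291 -2.928 1.345 | ee: 0.270 -0.002 0.624 | effort: 3.779 -8.411 -5.151 3.310 -0.597
step 15 | θ: 0.504 1.171 1.345 -1.864 -0.810 | qdot: -0.186 3.332 4.420 -2.197 1.442 | ee: 0.235 0.002 0.612 | effort: 3.222 -9.679 -5.696 3.446 -0.705
step 16 | θ: 0.501 1.219 1.412 -1.892 -0.788 | qdot: -0.119 3.062 4.455 -1.530 1.475 | ee: 0.202 0.006 0.601 | effort: 2.375 -10.756 -6.197 3.524 -0.797
step 17 | θ: 0.500 1.263 1.478 -1.911 -0.766 | qdot: -0.060 2.770 4.409 -0.946 1.453 | ee: 0.171 0.010 0.588 | effort: 1.360 -11.650 -6.654 3.558 -0.873
step 18 | θ: 0.499 1.302 1.544 -1.921 -0.744 | qdot: -0.011 2.467 4.297 -0.459 1.389 | ee: 0.143 0.015 0.576 | effort: 0.276 -12.372 -7.067 3.560 -0.932
step 19 | θ: 0.499 1.337 1.607 -1.925 -0.724 | qdot: 0.027 2.159 4.132 -0.074 1.300 | ee: 0.116 0.019 0.564 | effort: -0.806 -12.935 -7.434 3.546 -0.976
step 20 | θ: 0.500 1.367 1.667 -1.924 -0.705 | qdot: 0.050 1.856 3.921 0.189 1.209 | ee: 0.092 0.024 0.552 | effort: -1.913 -13.370 -7.749 3.545 -1.009
step 21 | θ: 0.501 1.393 1.724 -1.920 -0.688 | qdot: 0.062 1.564 3.691 0.366 1.110 | ee: 0.071 0.028 0.539 | effort: -2.936 -13.668 -8.012 3.543 -1.031
step 22 | θ: 0.502 1.414 1.777 -1.914 -0.672 | qdot: 0.065 1.285 3.452 0.472 1.008 | ee: 0.051 0.032 0.528 | effort: -3.836 -13.840 -8.226 3.537 -1.042
step 23 | θ: 0.502 1.432 1.827 -1.907 -0.657 | qdot: 0.060 1.024 3.212 0.520 0.910 | ee: 0.033 0.035 0.516 | effort: -4.606 -13.900 -8.389 3.530 -1.045
step 24 | θ: 0.503 1.445 1.873 -1.899 -0.644 | qdot: 0.048 0.782 2.974 0.522 0.819 | ee: 0.018 0.038 0.505 | effort: -5.248 -13.861 -8.502 3.521 -1.041
step 25 | θ: 0.504 1.455 1.916 -1.891 -0.632 | qdot: 0.029 0.560 2.743 0.489 0.734 | ee: 0.004 0.041 0.494 | effort: -5.769 -13.737 -8.567 3.511 -1.030
step 26 | θ: 0.504 1.462 1.956 -1.884 -0.622 | qdot: 0.006 0.357 2.520 0.433 0.657 | ee: -0.008 0.043 0.484 | effort: -6.176 -13.540 -8.587 3.497 -1.015
step 27 | θ: 0.504 1.466 1.992 -1.878 -0.612 | qdot: -0.019 0.173 2.310 0.363 0.583 | ee: -0.019 0.045 0.474 | effort: -6.477 -13.280 -8.564 3.476 -0.995
step 28 | θ: 0.503 1.467 2.025 -1.874 -0.604 | qdot: -0.046 0.008 2.112 0.284 0.516 | ee: -0.028 0.047 0.465 | effort: -6.685 -12.972 -8.505 3.450 -0.972
step 29 | θ: 0.502 1.466 2.055 -1.870 -0.597 | qdot: -0.076 -0.135 1.917 0.198 0.459 | ee: -0.036 0.048 0.456 | effort: -6.830 -12.639 -8.411 3.420 -0.947
step 30 | θ: 0.501 1.463 2.082 -1.868 -0.590 | qdot: -0.108 -0.259 1.732 0.112 0.407 | ee: -0.043 0.049 0.448 | effort: -6.907 -12.274 -8.287 3.382 -0.920
step 31 | θ: 0.499 1.459 2.107 -1.867 -0.584 | qdot: -0.140 -0.366 1.558 0.030 0.359 | ee: -0.049 0.049 0.441 | effort: -6.921 -11.885 -8.139 3.337 -0.890
step 32 | θ: 0.497 1.453 2.129 -1.867 -0.579 | qdot: -0.167 -0.461 1.404 -0.031 0.303 | ee: -0.054 0.049 0.435 | effort: -6.834 -11.470 -7.973 3.270 -0.859
step 33 | θ: 0.494 1.445 2.149 -1.868 -0.575 | qdot: -0.191 -0.544 1.266 -0.075 0.249 | ee: -0.058 0.049 0.429 | effort: -6.671 -11.043 -7.797 3.189 -0.827
step 34 | θ: 0.491 1.436 2.167 -1.869 -0.572 | qdot: -0.213 -0.612 1.136 -0.117 0.205 | ee: -0.062 0.048 0.424 | effort: -6.478 -10.618 -7.614 3.106 -0.796
step 35 | θ: 0.488 1.427 2.183 -1.871 -0.569 | qdot: -0.233 -0.668 1.014 -0.154 0.167 | ee: -0.065 0.048 0.419 | effort: -6.263 -10.199 -7.427 3.021 -0.766
step 36 | θ: 0.484 1.416 2.198 -1.874 -0.567 | qdot: -0.251 -0.712 0.901 -0.186 0.135 | ee: -0.068 0.047 0.415


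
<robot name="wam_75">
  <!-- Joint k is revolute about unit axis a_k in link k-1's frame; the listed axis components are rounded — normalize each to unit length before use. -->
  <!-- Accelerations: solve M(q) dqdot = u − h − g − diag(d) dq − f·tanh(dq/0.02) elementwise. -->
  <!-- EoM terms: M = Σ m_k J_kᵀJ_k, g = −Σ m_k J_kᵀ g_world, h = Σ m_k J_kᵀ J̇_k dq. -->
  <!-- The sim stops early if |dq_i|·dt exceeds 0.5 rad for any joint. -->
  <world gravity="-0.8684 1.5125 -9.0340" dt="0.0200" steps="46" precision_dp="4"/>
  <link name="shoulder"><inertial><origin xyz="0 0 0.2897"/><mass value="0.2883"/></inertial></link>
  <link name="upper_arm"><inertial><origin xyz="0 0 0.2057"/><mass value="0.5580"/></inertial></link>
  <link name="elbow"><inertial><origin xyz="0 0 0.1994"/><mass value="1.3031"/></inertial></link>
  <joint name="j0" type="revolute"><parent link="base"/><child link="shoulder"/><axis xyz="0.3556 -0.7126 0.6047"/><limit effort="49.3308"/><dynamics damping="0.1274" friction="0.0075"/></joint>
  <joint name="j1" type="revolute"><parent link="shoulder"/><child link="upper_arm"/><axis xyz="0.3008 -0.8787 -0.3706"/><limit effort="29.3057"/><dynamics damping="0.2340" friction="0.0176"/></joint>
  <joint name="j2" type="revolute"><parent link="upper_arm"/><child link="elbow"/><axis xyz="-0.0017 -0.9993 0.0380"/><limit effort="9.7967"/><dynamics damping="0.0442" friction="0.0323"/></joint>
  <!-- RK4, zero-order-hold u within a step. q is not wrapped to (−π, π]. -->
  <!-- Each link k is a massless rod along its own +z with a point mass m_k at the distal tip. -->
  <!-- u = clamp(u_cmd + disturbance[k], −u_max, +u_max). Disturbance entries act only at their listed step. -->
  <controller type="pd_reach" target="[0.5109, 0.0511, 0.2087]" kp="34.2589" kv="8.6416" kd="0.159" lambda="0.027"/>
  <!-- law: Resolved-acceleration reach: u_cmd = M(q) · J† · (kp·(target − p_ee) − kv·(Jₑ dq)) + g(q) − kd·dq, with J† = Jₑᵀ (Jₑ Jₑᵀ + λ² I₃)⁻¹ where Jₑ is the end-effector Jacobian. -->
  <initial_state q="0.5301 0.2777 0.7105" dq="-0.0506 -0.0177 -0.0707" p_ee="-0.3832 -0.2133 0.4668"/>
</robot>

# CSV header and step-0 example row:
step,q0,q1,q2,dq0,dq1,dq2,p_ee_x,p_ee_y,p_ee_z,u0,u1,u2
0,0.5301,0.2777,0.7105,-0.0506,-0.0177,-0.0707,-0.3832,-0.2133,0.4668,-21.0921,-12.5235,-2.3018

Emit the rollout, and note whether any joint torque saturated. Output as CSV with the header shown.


step,q0,q1,q2,dq0,dq1,dq2,p_ee_x,p_ee_y,p_ee_z,u0,u1,u2
1,0.5341,0.2278,0.7777,0.3263,-4.4877,6.1547,-0.3786,-0.2108,0.4667,-18.2683,-10.2828,-2.9846
2,0.5342,0.1378,0.9057,-0.3308,-4.4919,6.6147,-0.3682,-0.2036,0.4666,-15.2817,-8.7633,-2.4489
3,0.5213,0.0500,1.0404,-0.9670,-4.2788,6.8444,-0.3542,-0.1918,0.4673,-12.7126,-7.5012,-1.9830
4,0.4961,-0.0326,1.1786,-1.5531,-3.9881,6.9741,-0.3370,-0.1764,0.4682,-10.5228,-6.4396,-1.6188
5,0.4598,-0.1090,1.3185,-2.0817,-3.6640,7.0085,-0.3165,-0.1583,0.4686,-8.6510,-5.5315,-1.3543
6,0.4134,-0.1788,1.4581,-2.5503,-3.3362,6.9432,-0.2929,-0.1382,0.4683,-7.0389,-4.7400,-1.1813
7,0.3583,-0.2422,1.5952,-2.9613,-3.0241,6.7764,-0.2664,-0.1170,0.4669,-5.6369,-4.0387,-1.0882
8,0.2954,-0.2995,1.7281,-3.3219,-2.7379,6.5095,-0.2373,-0.0953,0.4645,-4.4044,-3.4096,-1.0605
9,0.2257,-0.3513,1.8546,-3.6414,-2.4801,6.1460,-0.2060,-0.0738,0.4610,-3.3092,-2.8418,-1.0826
10,0.1499,-0.3982,1.9729,-3.9294,-2.2490,5.6909,-0.1729,-0.0528,0.4563,-2.3256,-2.3281,-1.1389
11,0.0687,-0.4408,2.0812,-4.1932,-2.0411,5.1507,-0.1384,-0.0329,0.4507,-1.4323,-1.8635,-1.2150
12,-0.0177,-0.4793,2.1780,-4.4360,-1.8528,4.5340,-0.1029,-0.0143,0.4441,-0.6101,-1.4427,-1.2984
13,-0.1087,-0.5143,2.2618,-4.6561,-1.6817,3.8525,-0.0668,0.0028,0.4366,0.1597,-1.0592,-1.3787
14,-0.2038,-0.5461,2.3315,-4.8467,-1.5268,3.1221,-0.0305,0.0180,0.4284,0.8961,-0.7045,-1.4477
15,-0.3023,-0.5750,2.3863,-4.9967,-1.3876,2.3627,0.0057,0.0314,0.4195,1.6173,-0.3685,-1.4981
16,-0.4033,-0.6012,2.4258,-5.0925,-1.2625,1.5977,0.0416,0.0428,0.4101,2.3379,-0.0418,-1.5232
17,-0.5055,-0.6251,2.4502,-5.1213,-1.1481,0.8517,0.0769,0.0523,0.4002,3.0652,0.2832,-1.5164
18,-0.6076,-0.6467,2.4601,-5.0738,-1.0392,0.1489,0.1116,0.0597,0.3900,3.7957,0.6098,-1.4719
19,-0.7078,-0.6664,2.4568,-4.9418,-0.9449,-0.4658,0.1455,0.0653,0.3795,4.5150,0.9386,-1.3989
20,-0.8047,-0.6840,2.4420,-4.7392,-0.8369,-1.0029,0.1785,0.0689,0.3687,5.2039,1.2610,-1.2838
21,-0.8969,-0.6994,2.4173,-4.4742,-0.7185,-1.4545,0.2103,0.0709,0.3577,5.8386,1.5707,-1.1286
22,-0.9833,-0.7124,2.3846,-4.1605,-0.5955,-1.8133,0.2409,0.0712,0.3466,6.3989,1.8612,-0.9429
23,-1.0631,-0.7229,2.3456,-3.8151,-0.4727,-2.0786,0.2699,0.0700,0.3354,6.8714,2.1260,-0.7392
24,-1.1358,-0.7310,2.3022,-3.4552,-0.3550,-2.2546,0.2973,0.0676,0.3243,7.2502,2.3603,-0.5311
25,-1.2013,-0.7369,2.2561,-3.0963,-0.2463,-2.3489,0.3228,0.0643,0.3132,7.5362,2.5611,-0.3311
26,-1.2598,-0.7406,2.2089,-2.7504,-0.1491,-2.3717,0.3463,0.0601,0.3025,7.7350,2.7268,-0.1493
27,-1.3116,-0.7426,2.1618,-2.4260,-0.0645,-2.3345,0.3677,0.0554,0.2921,7.8553,2.8575,0.0073
28,-1.3571,-0.7431,2.1160,-2.1233,-0.0052,-2.2468,0.3870,0.0503,0.2822,7.9069,2.9582,0.1349
29,-1.3968,-0.7426,2.0723,-1.8455,0.0322,-2.1209,0.4043,0.0451,0.2729,7.9008,3.0312,0.2334
30,-1.4313,-0.7415,2.0314,-1.5996,0.0666,-1.9709,0.4196,0.0400,0.2643,7.8485,3.0753,0.3046
31,-1.4611,-0.7397,1.9936,-1.3865,0.1050,-1.8070,0.4330,0.0350,0.2564,7.7599,3.0916,0.3511
32,-1.4870,-0.7371,1.9592,-1.2014,0.1419,-1.6358,0.4447,0.0302,0.2491,7.6435,3.0850,0.3756
33,-1.5095,-0.7338,1.9282,-1.0408,0.1756,-1.4636,0.4547,0.0259,0.2427,7.5068,3.0597,0.3817
34,-1.5289,-0.7300,1.9007,-0.9014,0.2059,-1.2956,0.4634,0.0220,0.2369,7.3564,3.0193,0.3730
35,-1.5457,-0.7255,1.8764,-0.7804,0.2330,-1.1358,0.4707,0.0185,0.2318,7.1979,2.9672,0.3529
36,-1.5603,-0.7206,1.8552,-0.6753,0.2571,-0.9871,0.4769,0.0155,0.2274,7.0359,2.9061,0.3242
37,-1.5729,-0.7152,1.8368,-0.5837,0.2785,-0.8512,0.4821,0.0130,0.2237,6.8741,2.8387,0.2897
38,-1.5837,-0.7094,1.8210,-0.5039,0.2974,-0.7292,0.4865,0.0109,0.2205,6.7154,2.7673,0.2513
39,-1.5931,-0.7033,1.8075,-0.4342,0.3138,-0.6211,0.4900,0.0092,0.2178,6.5621,2.6937,0.2109
40,-1.6012,-0.6969,1.7960,-0.3732,0.3278,-0.5267,0.4930,0.0080,0.2157,6.4157,2.6194,0.1696
41,-1.6081,-0.6902,1.7863,-0.3199,0.3396,-0.4452,0.4953,0.0071,0.2139,6.2776,2.5458,0.1286
42,-1.6140,-0.6834,1.7781,-0.2733,0.3493,-0.3757,0.4972,0.0065,0.2126,6.1485,2.4738,0.0886
43,-1.6191,-0.6763,1.7712,-0.2327,0.3569,-0.3169,0.4987,0.0062,0.2116,6.0288,2.4042,0.0500
44,-1.6234,-0.6691,1.7654,-0.1974,0.3626,-0.2677,0.4998,0.0061,0.2109,5.9188,2.3375,0.0132
45,-1.6270,-0.6619,1.7604,-0.1668,0.3665,-0.2270,0.5007,0.0063,0.2104,5.8184,2.2742,-0.0214
46,-1.6301,-0.6546,1.7562,-0.1406,0.3688,-0.1936,0.5013,0.0066,0.2102,,,
# any joint saturated: no
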